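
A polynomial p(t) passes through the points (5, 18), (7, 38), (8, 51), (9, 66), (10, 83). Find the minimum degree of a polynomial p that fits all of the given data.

2

Divided differences on the nodes 5, 7, 8, 9, 10:
  order 0: 18  38  51  66  83
  order 1: 10  13  15  17
  order 2: 1  1  1
  order 3: 0  0
  order 4: 0
The order-2 divided differences are all 1 (nonzero) and every higher order vanishes, so the data lies on a polynomial of degree exactly 2.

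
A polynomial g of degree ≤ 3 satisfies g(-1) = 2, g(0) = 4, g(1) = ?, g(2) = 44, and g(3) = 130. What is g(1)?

The 4 known points determine the degree-3 polynomial uniquely.
Write g(x) = ax^3 + bx^2 + cx + d. Substituting each data point gives a linear system:
  -a + b - c + d = 2
  d = 4
  8a + 4b + 2c + d = 44
  27a + 9b + 3c + d = 130
Solving the system yields a = 4, b = 2, c = 0, d = 4.
So g(x) = 4x³ + 2x² + 4.
Then g(1) = 10.

10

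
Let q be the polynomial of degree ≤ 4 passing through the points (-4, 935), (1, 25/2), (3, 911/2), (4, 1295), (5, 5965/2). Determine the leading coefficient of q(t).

Write q(t) = at^4 + bt^3 + ct^2 + dt + e. Substituting each data point gives a linear system:
  256a - 64b + 16c - 4d + e = 935
  a + b + c + d + e = 25/2
  81a + 27b + 9c + 3d + e = 911/2
  256a + 64b + 16c + 4d + e = 1295
  625a + 125b + 25c + 5d + e = 5965/2
Solving the system yields a = 4, b = 5/2, c = 6, d = 5, e = -5.
So q(t) = 4t^4 + (5/2)t^3 + 6t^2 + 5t - 5.
The leading coefficient is 4.

4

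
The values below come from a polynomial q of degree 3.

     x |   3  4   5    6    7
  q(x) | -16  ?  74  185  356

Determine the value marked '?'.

11

On equispaced nodes a degree-3 polynomial has vanishing fourth forward difference, so
  q(3) - 4·q(4) + 6·q(5) - 4·q(6) + q(7) = 0.
Substituting the known values and solving for q(4):
  -4·q(4) = -44
  q(4) = 11.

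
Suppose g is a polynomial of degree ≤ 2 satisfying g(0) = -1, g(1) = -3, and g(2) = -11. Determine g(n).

g(n) = -3n^2 + n - 1

Using the Lagrange interpolation formula with nodes 0, 1, 2:
  L_0(n) = (n - 1)(n - 2) / 2
  L_1(n) = n(n - 2) / -1
  L_2(n) = n(n - 1) / 2
Then g(n) = -1·L_0(n) - 3·L_1(n) - 11·L_2(n).
Expanding and collecting terms gives g(n) = -3n^2 + n - 1.
Check: g(0) = -1. ✓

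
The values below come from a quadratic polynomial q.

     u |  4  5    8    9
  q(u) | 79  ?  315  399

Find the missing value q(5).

123

The 3 known points determine the degree-2 polynomial uniquely.
Write q(u) = au^2 + bu + c. Substituting each data point gives a linear system:
  16a + 4b + c = 79
  64a + 8b + c = 315
  81a + 9b + c = 399
Solving the system yields a = 5, b = -1, c = 3.
So q(u) = 5u² - u + 3.
Then q(5) = 123.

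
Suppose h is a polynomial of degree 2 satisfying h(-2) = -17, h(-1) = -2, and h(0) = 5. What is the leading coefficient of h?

Write h(u) = au^2 + bu + c. Substituting each data point gives a linear system:
  4a - 2b + c = -17
  a - b + c = -2
  c = 5
Solving the system yields a = -4, b = 3, c = 5.
So h(u) = -4u² + 3u + 5.
The leading coefficient is -4.

-4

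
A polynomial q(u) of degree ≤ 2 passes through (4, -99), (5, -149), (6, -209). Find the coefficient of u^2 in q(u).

Write q(u) = au^2 + bu + c. Substituting each data point gives a linear system:
  16a + 4b + c = -99
  25a + 5b + c = -149
  36a + 6b + c = -209
Solving the system yields a = -5, b = -5, c = 1.
So q(u) = -5u^2 - 5u + 1.
The leading coefficient is -5.

-5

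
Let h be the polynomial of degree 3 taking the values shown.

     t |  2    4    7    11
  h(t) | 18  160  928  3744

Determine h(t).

h(t) = 3t^3 - 2t^2 - t + 4

Write h(t) = at^3 + bt^2 + ct + d. Substituting each data point gives a linear system:
  8a + 4b + 2c + d = 18
  64a + 16b + 4c + d = 160
  343a + 49b + 7c + d = 928
  1331a + 121b + 11c + d = 3744
Solving the system yields a = 3, b = -2, c = -1, d = 4.
So h(t) = 3t³ - 2t² - t + 4.
Check: h(4) = 160. ✓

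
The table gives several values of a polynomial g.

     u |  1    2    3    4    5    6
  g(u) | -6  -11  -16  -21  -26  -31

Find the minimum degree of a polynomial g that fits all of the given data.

1

Forward differences of the values at u = 1, 2, 3, 4, 5, 6:
  g  : -6  -11  -16  -21  -26  -31
  Δ  : -5  -5  -5  -5  -5
  Δ^2: 0  0  0  0
  Δ^3: 0  0  0
  Δ^4: 0  0
  Δ^5: 0
The first differences are constant (-5) and nonzero, while all higher differences vanish, so the minimal degree is 1.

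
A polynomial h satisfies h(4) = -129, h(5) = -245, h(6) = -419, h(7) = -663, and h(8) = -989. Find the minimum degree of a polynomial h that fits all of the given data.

3

Forward differences of the values at n = 4, 5, 6, 7, 8:
  h  : -129  -245  -419  -663  -989
  Δ  : -116  -174  -244  -326
  Δ^2: -58  -70  -82
  Δ^3: -12  -12
  Δ^4: 0
The third differences are constant (-12) and nonzero, while all higher differences vanish, so the minimal degree is 3.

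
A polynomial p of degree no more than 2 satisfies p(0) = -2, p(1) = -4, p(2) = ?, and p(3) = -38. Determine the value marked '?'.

The 3 known points determine the degree-2 polynomial uniquely.
Write p(s) = as^2 + bs + c. Substituting each data point gives a linear system:
  c = -2
  a + b + c = -4
  9a + 3b + c = -38
Solving the system yields a = -5, b = 3, c = -2.
So p(s) = -5s^2 + 3s - 2.
Then p(2) = -16.

-16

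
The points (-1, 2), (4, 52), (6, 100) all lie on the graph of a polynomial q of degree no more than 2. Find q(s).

Write q(s) = as^2 + bs + c. Substituting each data point gives a linear system:
  a - b + c = 2
  16a + 4b + c = 52
  36a + 6b + c = 100
Solving the system yields a = 2, b = 4, c = 4.
So q(s) = 2s^2 + 4s + 4.
Check: q(4) = 52. ✓

q(s) = 2s^2 + 4s + 4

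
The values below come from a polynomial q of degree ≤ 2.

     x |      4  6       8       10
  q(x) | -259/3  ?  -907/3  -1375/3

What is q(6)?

On equispaced nodes a degree-2 polynomial has vanishing third forward difference, so
  - q(4) + 3·q(6) - 3·q(8) + q(10) = 0.
Substituting the known values and solving for q(6):
  3·q(6) = -535
  q(6) = -535/3.

-535/3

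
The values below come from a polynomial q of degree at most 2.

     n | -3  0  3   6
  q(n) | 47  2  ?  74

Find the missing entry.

11

The 3 known points determine the degree-2 polynomial uniquely.
Write q(n) = an^2 + bn + c. Substituting each data point gives a linear system:
  9a - 3b + c = 47
  c = 2
  36a + 6b + c = 74
Solving the system yields a = 3, b = -6, c = 2.
So q(n) = 3n^2 - 6n + 2.
Then q(3) = 11.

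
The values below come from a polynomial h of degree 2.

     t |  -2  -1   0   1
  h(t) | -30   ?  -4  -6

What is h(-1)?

The 3 known points determine the degree-2 polynomial uniquely.
Write h(t) = at^2 + bt + c. Substituting each data point gives a linear system:
  4a - 2b + c = -30
  c = -4
  a + b + c = -6
Solving the system yields a = -5, b = 3, c = -4.
So h(t) = -5t^2 + 3t - 4.
Then h(-1) = -12.

-12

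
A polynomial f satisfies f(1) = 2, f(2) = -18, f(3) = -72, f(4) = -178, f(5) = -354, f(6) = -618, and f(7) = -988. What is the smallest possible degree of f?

Forward differences of the values at n = 1, 2, 3, 4, 5, 6, 7:
  f  : 2  -18  -72  -178  -354  -618  -988
  Δ  : -20  -54  -106  -176  -264  -370
  Δ^2: -34  -52  -70  -88  -106
  Δ^3: -18  -18  -18  -18
  Δ^4: 0  0  0
  Δ^5: 0  0
  Δ^6: 0
The third differences are constant (-18) and nonzero, while all higher differences vanish, so the minimal degree is 3.

3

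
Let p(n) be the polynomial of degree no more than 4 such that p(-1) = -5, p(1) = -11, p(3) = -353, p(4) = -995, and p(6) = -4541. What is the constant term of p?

1

Write p(n) = an^4 + bn^3 + cn^2 + dn + e. Substituting each data point gives a linear system:
  a - b + c - d + e = -5
  a + b + c + d + e = -11
  81a + 27b + 9c + 3d + e = -353
  256a + 64b + 16c + 4d + e = -995
  1296a + 216b + 36c + 6d + e = -4541
Solving the system yields a = -3, b = -2, c = -6, d = -1, e = 1.
So p(n) = -3n^4 - 2n^3 - 6n^2 - n + 1.
The constant term is 1.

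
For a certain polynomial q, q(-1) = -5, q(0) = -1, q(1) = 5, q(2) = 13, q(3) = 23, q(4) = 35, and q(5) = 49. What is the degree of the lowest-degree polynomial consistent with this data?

Forward differences of the values at t = -1, 0, 1, 2, 3, 4, 5:
  q  : -5  -1  5  13  23  35  49
  Δ  : 4  6  8  10  12  14
  Δ^2: 2  2  2  2  2
  Δ^3: 0  0  0  0
  Δ^4: 0  0  0
  Δ^5: 0  0
  Δ^6: 0
The second differences are constant (2) and nonzero, while all higher differences vanish, so the minimal degree is 2.

2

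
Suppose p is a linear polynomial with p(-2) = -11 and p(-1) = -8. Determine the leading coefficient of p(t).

3

Write p(t) = at + b. Substituting each data point gives a linear system:
  -2a + b = -11
  -a + b = -8
Solving the system yields a = 3, b = -5.
So p(t) = 3t - 5.
The leading coefficient is 3.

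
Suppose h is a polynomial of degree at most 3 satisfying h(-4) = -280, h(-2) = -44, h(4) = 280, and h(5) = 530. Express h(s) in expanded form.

h(s) = 4s^3 + 6s

Using the Lagrange interpolation formula with nodes -4, -2, 4, 5:
  L_0(s) = (s + 2)(s - 4)(s - 5) / -144
  L_1(s) = (s + 4)(s - 4)(s - 5) / 84
  L_2(s) = (s + 4)(s + 2)(s - 5) / -48
  L_3(s) = (s + 4)(s + 2)(s - 4) / 63
Then h(s) = -280·L_0(s) - 44·L_1(s) + 280·L_2(s) + 530·L_3(s).
Expanding and collecting terms gives h(s) = 4s^3 + 6s.
Check: h(-4) = -280. ✓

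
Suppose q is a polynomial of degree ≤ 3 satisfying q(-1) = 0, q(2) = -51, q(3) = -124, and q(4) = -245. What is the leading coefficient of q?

-2

Write q(u) = au^3 + bu^2 + cu + d. Substituting each data point gives a linear system:
  -a + b - c + d = 0
  8a + 4b + 2c + d = -51
  27a + 9b + 3c + d = -124
  64a + 16b + 4c + d = -245
Solving the system yields a = -2, b = -6, c = -5, d = -1.
So q(u) = -2u^3 - 6u^2 - 5u - 1.
The leading coefficient is -2.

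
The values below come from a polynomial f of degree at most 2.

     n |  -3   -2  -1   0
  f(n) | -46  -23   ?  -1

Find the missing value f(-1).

On equispaced nodes a degree-2 polynomial has vanishing third forward difference, so
  - f(-3) + 3·f(-2) - 3·f(-1) + f(0) = 0.
Substituting the known values and solving for f(-1):
  -3·f(-1) = 24
  f(-1) = -8.

-8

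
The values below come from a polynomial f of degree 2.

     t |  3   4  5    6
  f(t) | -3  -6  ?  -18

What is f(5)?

The 3 known points determine the degree-2 polynomial uniquely.
Write f(t) = at^2 + bt + c. Substituting each data point gives a linear system:
  9a + 3b + c = -3
  16a + 4b + c = -6
  36a + 6b + c = -18
Solving the system yields a = -1, b = 4, c = -6.
So f(t) = -t² + 4t - 6.
Then f(5) = -11.

-11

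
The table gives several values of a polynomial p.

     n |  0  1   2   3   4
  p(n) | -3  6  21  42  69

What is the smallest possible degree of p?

2

Forward differences of the values at n = 0, 1, 2, 3, 4:
  p  : -3  6  21  42  69
  Δ  : 9  15  21  27
  Δ^2: 6  6  6
  Δ^3: 0  0
  Δ^4: 0
The second differences are constant (6) and nonzero, while all higher differences vanish, so the minimal degree is 2.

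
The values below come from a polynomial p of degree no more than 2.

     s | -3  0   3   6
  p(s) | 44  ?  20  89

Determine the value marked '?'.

5

On equispaced nodes a degree-2 polynomial has vanishing third forward difference, so
  - p(-3) + 3·p(0) - 3·p(3) + p(6) = 0.
Substituting the known values and solving for p(0):
  3·p(0) = 15
  p(0) = 5.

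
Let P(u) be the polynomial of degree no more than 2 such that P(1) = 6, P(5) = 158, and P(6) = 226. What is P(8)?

398

Using the Lagrange interpolation formula with nodes 1, 5, 6:
  L_0(u) = (u - 5)(u - 6) / 20
  L_1(u) = (u - 1)(u - 6) / -4
  L_2(u) = (u - 1)(u - 5) / 5
Then P(u) = 6·L_0(u) + 158·L_1(u) + 226·L_2(u).
Expanding and collecting terms gives P(u) = 6u² + 2u - 2.
Evaluating at u = 8: P(8) = 398.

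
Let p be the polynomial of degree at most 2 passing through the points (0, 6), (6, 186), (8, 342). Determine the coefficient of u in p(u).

Write p(u) = au^2 + bu + c. Substituting each data point gives a linear system:
  c = 6
  36a + 6b + c = 186
  64a + 8b + c = 342
Solving the system yields a = 6, b = -6, c = 6.
So p(u) = 6u^2 - 6u + 6.
The coefficient of u is -6.

-6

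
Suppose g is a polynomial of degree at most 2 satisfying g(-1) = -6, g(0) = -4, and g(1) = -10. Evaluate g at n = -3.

-34

Forward differences of the values at n = -1, 0, 1:
  g  : -6  -4  -10
  Δ  : 2  -6
  Δ^2: -8
The second differences are constant, confirming degree 2.
Interpolating (Newton forward form) and evaluating at n = -3 gives g(-3) = -34.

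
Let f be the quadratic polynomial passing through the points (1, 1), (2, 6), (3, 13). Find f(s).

Write f(s) = as^2 + bs + c. Substituting each data point gives a linear system:
  a + b + c = 1
  4a + 2b + c = 6
  9a + 3b + c = 13
Solving the system yields a = 1, b = 2, c = -2.
So f(s) = s^2 + 2s - 2.
Check: f(3) = 13. ✓

f(s) = s^2 + 2s - 2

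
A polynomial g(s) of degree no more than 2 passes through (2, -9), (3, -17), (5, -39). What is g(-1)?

3

Using the Lagrange interpolation formula with nodes 2, 3, 5:
  L_0(s) = (s - 3)(s - 5) / 3
  L_1(s) = (s - 2)(s - 5) / -2
  L_2(s) = (s - 2)(s - 3) / 6
Then g(s) = -9·L_0(s) - 17·L_1(s) - 39·L_2(s).
Expanding and collecting terms gives g(s) = -s² - 3s + 1.
Evaluating at s = -1: g(-1) = 3.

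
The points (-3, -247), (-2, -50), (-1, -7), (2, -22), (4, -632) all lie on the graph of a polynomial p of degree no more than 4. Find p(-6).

Write p(s) = as^4 + bs^3 + cs^2 + ds + e. Substituting each data point gives a linear system:
  81a - 27b + 9c - 3d + e = -247
  16a - 8b + 4c - 2d + e = -50
  a - b + c - d + e = -7
  16a + 8b + 4c + 2d + e = -22
  256a + 64b + 16c + 4d + e = -632
Solving the system yields a = -3, b = 1, c = 4, d = 3, e = -4.
So p(s) = -3s⁴ + s³ + 4s² + 3s - 4.
Then p(-6) = -3982.

-3982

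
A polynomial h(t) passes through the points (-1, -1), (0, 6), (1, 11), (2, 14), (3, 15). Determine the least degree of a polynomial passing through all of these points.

2

Forward differences of the values at t = -1, 0, 1, 2, 3:
  h  : -1  6  11  14  15
  Δ  : 7  5  3  1
  Δ^2: -2  -2  -2
  Δ^3: 0  0
  Δ^4: 0
The second differences are constant (-2) and nonzero, while all higher differences vanish, so the minimal degree is 2.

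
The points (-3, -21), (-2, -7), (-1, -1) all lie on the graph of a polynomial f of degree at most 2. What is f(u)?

f(u) = -4u^2 - 6u - 3

Using the Lagrange interpolation formula with nodes -3, -2, -1:
  L_0(u) = (u + 2)(u + 1) / 2
  L_1(u) = (u + 3)(u + 1) / -1
  L_2(u) = (u + 3)(u + 2) / 2
Then f(u) = -21·L_0(u) - 7·L_1(u) - 1·L_2(u).
Expanding and collecting terms gives f(u) = -4u^2 - 6u - 3.
Check: f(-1) = -1. ✓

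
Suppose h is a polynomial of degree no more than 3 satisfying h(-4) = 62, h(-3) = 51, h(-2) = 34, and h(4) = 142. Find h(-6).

42

Using the Lagrange interpolation formula with nodes -4, -3, -2, 4:
  L_0(t) = (t + 3)(t + 2)(t - 4) / -16
  L_1(t) = (t + 4)(t + 2)(t - 4) / 7
  L_2(t) = (t + 4)(t + 3)(t - 4) / -12
  L_3(t) = (t + 4)(t + 3)(t + 2) / 336
Then h(t) = 62·L_0(t) + 51·L_1(t) + 34·L_2(t) + 142·L_3(t).
Expanding and collecting terms gives h(t) = t³ + 6t² - 6t + 6.
Evaluating at t = -6: h(-6) = 42.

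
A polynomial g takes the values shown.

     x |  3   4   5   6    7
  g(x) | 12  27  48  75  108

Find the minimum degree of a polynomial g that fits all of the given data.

Forward differences of the values at x = 3, 4, 5, 6, 7:
  g  : 12  27  48  75  108
  Δ  : 15  21  27  33
  Δ^2: 6  6  6
  Δ^3: 0  0
  Δ^4: 0
The second differences are constant (6) and nonzero, while all higher differences vanish, so the minimal degree is 2.

2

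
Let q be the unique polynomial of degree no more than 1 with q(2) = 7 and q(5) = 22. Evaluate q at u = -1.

Using the Lagrange interpolation formula with nodes 2, 5:
  L_0(u) = (u - 5) / -3
  L_1(u) = (u - 2) / 3
Then q(u) = 7·L_0(u) + 22·L_1(u).
Expanding and collecting terms gives q(u) = 5u - 3.
Evaluating at u = -1: q(-1) = -8.

-8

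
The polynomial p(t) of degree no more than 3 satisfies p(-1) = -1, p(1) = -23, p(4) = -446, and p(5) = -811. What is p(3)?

-213

Write p(t) = at^3 + bt^2 + ct + d. Substituting each data point gives a linear system:
  -a + b - c + d = -1
  a + b + c + d = -23
  64a + 16b + 4c + d = -446
  125a + 25b + 5c + d = -811
Solving the system yields a = -5, b = -6, c = -6, d = -6.
So p(t) = -5t^3 - 6t^2 - 6t - 6.
Then p(3) = -213.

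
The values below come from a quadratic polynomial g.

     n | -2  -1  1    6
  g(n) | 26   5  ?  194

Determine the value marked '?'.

-1

The 3 known points determine the degree-2 polynomial uniquely.
Write g(n) = an^2 + bn + c. Substituting each data point gives a linear system:
  4a - 2b + c = 26
  a - b + c = 5
  36a + 6b + c = 194
Solving the system yields a = 6, b = -3, c = -4.
So g(n) = 6n^2 - 3n - 4.
Then g(1) = -1.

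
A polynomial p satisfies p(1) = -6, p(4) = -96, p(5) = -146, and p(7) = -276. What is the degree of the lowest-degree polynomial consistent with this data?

Divided differences on the nodes 1, 4, 5, 7:
  order 0: -6  -96  -146  -276
  order 1: -30  -50  -65
  order 2: -5  -5
  order 3: 0
The order-2 divided differences are all -5 (nonzero) and every higher order vanishes, so the data lies on a polynomial of degree exactly 2.

2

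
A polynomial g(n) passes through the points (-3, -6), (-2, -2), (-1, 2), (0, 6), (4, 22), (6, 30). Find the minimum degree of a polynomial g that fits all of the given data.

1

Divided differences on the nodes -3, -2, -1, 0, 4, 6:
  order 0: -6  -2  2  6  22  30
  order 1: 4  4  4  4  4
  order 2: 0  0  0  0
  order 3: 0  0  0
  order 4: 0  0
  order 5: 0
The order-1 divided differences are all 4 (nonzero) and every higher order vanishes, so the data lies on a polynomial of degree exactly 1.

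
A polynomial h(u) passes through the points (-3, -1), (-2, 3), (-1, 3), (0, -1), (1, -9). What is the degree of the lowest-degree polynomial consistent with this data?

Forward differences of the values at u = -3, -2, -1, 0, 1:
  h  : -1  3  3  -1  -9
  Δ  : 4  0  -4  -8
  Δ^2: -4  -4  -4
  Δ^3: 0  0
  Δ^4: 0
The second differences are constant (-4) and nonzero, while all higher differences vanish, so the minimal degree is 2.

2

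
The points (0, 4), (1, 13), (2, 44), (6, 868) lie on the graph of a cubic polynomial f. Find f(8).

2036

Write f(n) = an^3 + bn^2 + cn + d. Substituting each data point gives a linear system:
  d = 4
  a + b + c + d = 13
  8a + 4b + 2c + d = 44
  216a + 36b + 6c + d = 868
Solving the system yields a = 4, b = -1, c = 6, d = 4.
So f(n) = 4n³ - n² + 6n + 4.
Then f(8) = 2036.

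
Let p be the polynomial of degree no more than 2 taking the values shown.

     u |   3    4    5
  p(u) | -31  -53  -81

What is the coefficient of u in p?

Write p(u) = au^2 + bu + c. Substituting each data point gives a linear system:
  9a + 3b + c = -31
  16a + 4b + c = -53
  25a + 5b + c = -81
Solving the system yields a = -3, b = -1, c = -1.
So p(u) = -3u^2 - u - 1.
The coefficient of u is -1.

-1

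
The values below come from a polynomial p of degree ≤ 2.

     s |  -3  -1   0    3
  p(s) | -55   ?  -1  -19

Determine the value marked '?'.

-11

The 3 known points determine the degree-2 polynomial uniquely.
Write p(s) = as^2 + bs + c. Substituting each data point gives a linear system:
  9a - 3b + c = -55
  c = -1
  9a + 3b + c = -19
Solving the system yields a = -4, b = 6, c = -1.
So p(s) = -4s² + 6s - 1.
Then p(-1) = -11.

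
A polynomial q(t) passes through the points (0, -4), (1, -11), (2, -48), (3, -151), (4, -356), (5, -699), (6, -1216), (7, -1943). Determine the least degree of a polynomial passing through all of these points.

Forward differences of the values at t = 0, 1, 2, 3, 4, 5, 6, 7:
  q  : -4  -11  -48  -151  -356  -699  -1216  -1943
  Δ  : -7  -37  -103  -205  -343  -517  -727
  Δ^2: -30  -66  -102  -138  -174  -210
  Δ^3: -36  -36  -36  -36  -36
  Δ^4: 0  0  0  0
  Δ^5: 0  0  0
  Δ^6: 0  0
  Δ^7: 0
The third differences are constant (-36) and nonzero, while all higher differences vanish, so the minimal degree is 3.

3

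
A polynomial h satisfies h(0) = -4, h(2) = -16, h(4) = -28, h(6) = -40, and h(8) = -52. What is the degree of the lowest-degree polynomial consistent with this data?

1

Forward differences of the values at x = 0, 2, 4, 6, 8:
  h  : -4  -16  -28  -40  -52
  Δ  : -12  -12  -12  -12
  Δ^2: 0  0  0
  Δ^3: 0  0
  Δ^4: 0
The first differences are constant (-12) and nonzero, while all higher differences vanish, so the minimal degree is 1.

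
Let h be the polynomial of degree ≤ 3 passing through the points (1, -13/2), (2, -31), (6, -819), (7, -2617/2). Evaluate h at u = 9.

Using the Lagrange interpolation formula with nodes 1, 2, 6, 7:
  L_0(u) = (u - 2)(u - 6)(u - 7) / -30
  L_1(u) = (u - 1)(u - 6)(u - 7) / 20
  L_2(u) = (u - 1)(u - 2)(u - 7) / -20
  L_3(u) = (u - 1)(u - 2)(u - 6) / 30
Then h(u) = -13/2·L_0(u) - 31·L_1(u) - 819·L_2(u) - 2617/2·L_3(u).
Expanding and collecting terms gives h(u) = -4u^3 + (3/2)u^2 - u - 3.
Evaluating at u = 9: h(9) = -5613/2.

-5613/2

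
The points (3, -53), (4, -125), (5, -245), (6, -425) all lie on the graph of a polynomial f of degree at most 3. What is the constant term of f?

-5

Write f(t) = at^3 + bt^2 + ct + d. Substituting each data point gives a linear system:
  27a + 9b + 3c + d = -53
  64a + 16b + 4c + d = -125
  125a + 25b + 5c + d = -245
  216a + 36b + 6c + d = -425
Solving the system yields a = -2, b = 0, c = 2, d = -5.
So f(t) = -2t³ + 2t - 5.
The constant term is -5.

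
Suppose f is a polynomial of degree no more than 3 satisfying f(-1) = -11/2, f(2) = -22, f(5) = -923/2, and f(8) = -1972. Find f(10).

Using the Lagrange interpolation formula with nodes -1, 2, 5, 8:
  L_0(s) = (s - 2)(s - 5)(s - 8) / -162
  L_1(s) = (s + 1)(s - 5)(s - 8) / 54
  L_2(s) = (s + 1)(s - 2)(s - 8) / -54
  L_3(s) = (s + 1)(s - 2)(s - 5) / 162
Then f(s) = -11/2·L_0(s) - 22·L_1(s) - 923/2·L_2(s) - 1972·L_3(s).
Expanding and collecting terms gives f(s) = -4s^3 + (1/2)s^2 + 6s - 4.
Evaluating at s = 10: f(10) = -3894.

-3894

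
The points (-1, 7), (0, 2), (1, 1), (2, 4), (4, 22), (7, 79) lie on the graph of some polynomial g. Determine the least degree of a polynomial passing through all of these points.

2

Divided differences on the nodes -1, 0, 1, 2, 4, 7:
  order 0: 7  2  1  4  22  79
  order 1: -5  -1  3  9  19
  order 2: 2  2  2  2
  order 3: 0  0  0
  order 4: 0  0
  order 5: 0
The order-2 divided differences are all 2 (nonzero) and every higher order vanishes, so the data lies on a polynomial of degree exactly 2.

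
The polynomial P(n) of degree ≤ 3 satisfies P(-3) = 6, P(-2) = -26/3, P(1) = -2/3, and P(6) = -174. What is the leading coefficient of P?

Write P(n) = an^3 + bn^2 + cn + d. Substituting each data point gives a linear system:
  -27a + 9b - 3c + d = 6
  -8a + 4b - 2c + d = -26/3
  a + b + c + d = -2/3
  216a + 36b + 6c + d = -174
Solving the system yields a = -1, b = 1/3, c = 6, d = -6.
So P(n) = -n^3 + (1/3)n^2 + 6n - 6.
The leading coefficient is -1.

-1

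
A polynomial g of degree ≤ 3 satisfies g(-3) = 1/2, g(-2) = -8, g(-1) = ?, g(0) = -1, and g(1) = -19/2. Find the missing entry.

-9/2

The 4 known points determine the degree-3 polynomial uniquely.
Write g(t) = at^3 + bt^2 + ct + d. Substituting each data point gives a linear system:
  -27a + 9b - 3c + d = 1/2
  -8a + 4b - 2c + d = -8
  d = -1
  a + b + c + d = -19/2
Solving the system yields a = -2, b = -6, c = -1/2, d = -1.
So g(t) = -2t^3 - 6t^2 - (1/2)t - 1.
Then g(-1) = -9/2.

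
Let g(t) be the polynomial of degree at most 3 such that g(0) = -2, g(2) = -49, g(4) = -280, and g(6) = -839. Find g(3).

Forward differences of the values at t = 0, 2, 4, 6:
  g  : -2  -49  -280  -839
  Δ  : -47  -231  -559
  Δ^2: -184  -328
  Δ^3: -144
The third differences are constant, confirming degree 3.
Interpolating (Newton forward form) and evaluating at t = 3 gives g(3) = -265/2.

-265/2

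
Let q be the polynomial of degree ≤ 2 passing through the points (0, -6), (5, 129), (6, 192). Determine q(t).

q(t) = 6t^2 - 3t - 6

Write q(t) = at^2 + bt + c. Substituting each data point gives a linear system:
  c = -6
  25a + 5b + c = 129
  36a + 6b + c = 192
Solving the system yields a = 6, b = -3, c = -6.
So q(t) = 6t^2 - 3t - 6.
Check: q(5) = 129. ✓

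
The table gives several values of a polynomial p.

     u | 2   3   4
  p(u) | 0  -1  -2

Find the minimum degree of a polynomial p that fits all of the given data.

Forward differences of the values at u = 2, 3, 4:
  p  : 0  -1  -2
  Δ  : -1  -1
  Δ^2: 0
The first differences are constant (-1) and nonzero, while all higher differences vanish, so the minimal degree is 1.

1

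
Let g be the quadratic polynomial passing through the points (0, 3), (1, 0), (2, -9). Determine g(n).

g(n) = -3n^2 + 3

Write g(n) = an^2 + bn + c. Substituting each data point gives a linear system:
  c = 3
  a + b + c = 0
  4a + 2b + c = -9
Solving the system yields a = -3, b = 0, c = 3.
So g(n) = -3n^2 + 3.
Check: g(1) = 0. ✓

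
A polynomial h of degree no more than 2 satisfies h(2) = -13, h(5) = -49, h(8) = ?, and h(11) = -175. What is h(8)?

The 3 known points determine the degree-2 polynomial uniquely.
Write h(x) = ax^2 + bx + c. Substituting each data point gives a linear system:
  4a + 2b + c = -13
  25a + 5b + c = -49
  121a + 11b + c = -175
Solving the system yields a = -1, b = -5, c = 1.
So h(x) = -x² - 5x + 1.
Then h(8) = -103.

-103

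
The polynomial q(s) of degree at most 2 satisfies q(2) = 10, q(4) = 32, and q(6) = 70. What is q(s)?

Write q(s) = as^2 + bs + c. Substituting each data point gives a linear system:
  4a + 2b + c = 10
  16a + 4b + c = 32
  36a + 6b + c = 70
Solving the system yields a = 2, b = -1, c = 4.
So q(s) = 2s^2 - s + 4.
Check: q(4) = 32. ✓

q(s) = 2s^2 - s + 4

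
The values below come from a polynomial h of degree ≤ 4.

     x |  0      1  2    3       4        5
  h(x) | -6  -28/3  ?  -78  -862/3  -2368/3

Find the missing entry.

-52/3

The 5 known points determine the degree-4 polynomial uniquely.
Write h(x) = ax^4 + bx^3 + cx^2 + dx + e. Substituting each data point gives a linear system:
  e = -6
  a + b + c + d + e = -28/3
  81a + 27b + 9c + 3d + e = -78
  256a + 64b + 16c + 4d + e = -862/3
  625a + 125b + 25c + 5d + e = -2368/3
Solving the system yields a = -2, b = 4, c = -1/3, d = -5, e = -6.
So h(x) = -2x^4 + 4x^3 - (1/3)x^2 - 5x - 6.
Then h(2) = -52/3.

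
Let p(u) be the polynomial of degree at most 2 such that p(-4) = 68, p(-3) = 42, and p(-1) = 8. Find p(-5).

Write p(u) = au^2 + bu + c. Substituting each data point gives a linear system:
  16a - 4b + c = 68
  9a - 3b + c = 42
  a - b + c = 8
Solving the system yields a = 3, b = -5, c = 0.
So p(u) = 3u^2 - 5u.
Then p(-5) = 100.

100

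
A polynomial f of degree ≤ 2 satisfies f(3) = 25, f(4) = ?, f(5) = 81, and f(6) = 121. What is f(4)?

49

The 3 known points determine the degree-2 polynomial uniquely.
Write f(s) = as^2 + bs + c. Substituting each data point gives a linear system:
  9a + 3b + c = 25
  25a + 5b + c = 81
  36a + 6b + c = 121
Solving the system yields a = 4, b = -4, c = 1.
So f(s) = 4s^2 - 4s + 1.
Then f(4) = 49.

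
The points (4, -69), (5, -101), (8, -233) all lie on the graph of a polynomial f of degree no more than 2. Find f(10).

-351

Write f(u) = au^2 + bu + c. Substituting each data point gives a linear system:
  16a + 4b + c = -69
  25a + 5b + c = -101
  64a + 8b + c = -233
Solving the system yields a = -3, b = -5, c = -1.
So f(u) = -3u² - 5u - 1.
Then f(10) = -351.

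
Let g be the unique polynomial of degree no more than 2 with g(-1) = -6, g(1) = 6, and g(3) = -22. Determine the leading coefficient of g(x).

-5

Write g(x) = ax^2 + bx + c. Substituting each data point gives a linear system:
  a - b + c = -6
  a + b + c = 6
  9a + 3b + c = -22
Solving the system yields a = -5, b = 6, c = 5.
So g(x) = -5x^2 + 6x + 5.
The leading coefficient is -5.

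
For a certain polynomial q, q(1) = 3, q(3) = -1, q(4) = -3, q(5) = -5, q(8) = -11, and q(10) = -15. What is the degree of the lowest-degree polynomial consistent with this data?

Divided differences on the nodes 1, 3, 4, 5, 8, 10:
  order 0: 3  -1  -3  -5  -11  -15
  order 1: -2  -2  -2  -2  -2
  order 2: 0  0  0  0
  order 3: 0  0  0
  order 4: 0  0
  order 5: 0
The order-1 divided differences are all -2 (nonzero) and every higher order vanishes, so the data lies on a polynomial of degree exactly 1.

1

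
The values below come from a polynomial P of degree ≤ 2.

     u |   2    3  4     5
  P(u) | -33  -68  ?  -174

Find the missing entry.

On equispaced nodes a degree-2 polynomial has vanishing third forward difference, so
  - P(2) + 3·P(3) - 3·P(4) + P(5) = 0.
Substituting the known values and solving for P(4):
  -3·P(4) = 345
  P(4) = -115.

-115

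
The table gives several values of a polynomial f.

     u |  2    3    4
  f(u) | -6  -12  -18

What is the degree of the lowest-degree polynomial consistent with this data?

Forward differences of the values at u = 2, 3, 4:
  f  : -6  -12  -18
  Δ  : -6  -6
  Δ^2: 0
The first differences are constant (-6) and nonzero, while all higher differences vanish, so the minimal degree is 1.

1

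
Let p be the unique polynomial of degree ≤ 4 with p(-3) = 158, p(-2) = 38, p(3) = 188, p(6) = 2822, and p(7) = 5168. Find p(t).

p(t) = 2t^4 + t^3 + t^2 - 4t + 2

Write p(t) = at^4 + bt^3 + ct^2 + dt + e. Substituting each data point gives a linear system:
  81a - 27b + 9c - 3d + e = 158
  16a - 8b + 4c - 2d + e = 38
  81a + 27b + 9c + 3d + e = 188
  1296a + 216b + 36c + 6d + e = 2822
  2401a + 343b + 49c + 7d + e = 5168
Solving the system yields a = 2, b = 1, c = 1, d = -4, e = 2.
So p(t) = 2t^4 + t^3 + t^2 - 4t + 2.
Check: p(6) = 2822. ✓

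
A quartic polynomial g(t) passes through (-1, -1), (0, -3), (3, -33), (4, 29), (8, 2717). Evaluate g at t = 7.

1439

Using the Lagrange interpolation formula with nodes -1, 0, 3, 4, 8:
  L_0(t) = t(t - 3)(t - 4)(t - 8) / 180
  L_1(t) = (t + 1)(t - 3)(t - 4)(t - 8) / -96
  L_2(t) = (t + 1)t(t - 4)(t - 8) / 60
  L_3(t) = (t + 1)t(t - 3)(t - 8) / -80
  L_4(t) = (t + 1)t(t - 3)(t - 4) / 1440
Then g(t) = -1·L_0(t) - 3·L_1(t) - 33·L_2(t) + 29·L_3(t) + 2717·L_4(t).
Expanding and collecting terms gives g(t) = t⁴ - 2t³ - 5t² - 4t - 3.
Evaluating at t = 7: g(7) = 1439.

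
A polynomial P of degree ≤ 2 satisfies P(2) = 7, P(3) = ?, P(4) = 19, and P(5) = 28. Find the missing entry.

12

On equispaced nodes a degree-2 polynomial has vanishing third forward difference, so
  - P(2) + 3·P(3) - 3·P(4) + P(5) = 0.
Substituting the known values and solving for P(3):
  3·P(3) = 36
  P(3) = 12.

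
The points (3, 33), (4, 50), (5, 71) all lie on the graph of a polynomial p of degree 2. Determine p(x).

p(x) = 2x^2 + 3x + 6

Using the Lagrange interpolation formula with nodes 3, 4, 5:
  L_0(x) = (x - 4)(x - 5) / 2
  L_1(x) = (x - 3)(x - 5) / -1
  L_2(x) = (x - 3)(x - 4) / 2
Then p(x) = 33·L_0(x) + 50·L_1(x) + 71·L_2(x).
Expanding and collecting terms gives p(x) = 2x² + 3x + 6.
Check: p(5) = 71. ✓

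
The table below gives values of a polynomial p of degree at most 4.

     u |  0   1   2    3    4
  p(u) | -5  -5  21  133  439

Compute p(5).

Using the Lagrange interpolation formula with nodes 0, 1, 2, 3, 4:
  L_0(u) = (u - 1)(u - 2)(u - 3)(u - 4) / 24
  L_1(u) = u(u - 2)(u - 3)(u - 4) / -6
  L_2(u) = u(u - 1)(u - 3)(u - 4) / 4
  L_3(u) = u(u - 1)(u - 2)(u - 4) / -6
  L_4(u) = u(u - 1)(u - 2)(u - 3) / 24
Then p(u) = -5·L_0(u) - 5·L_1(u) + 21·L_2(u) + 133·L_3(u) + 439·L_4(u).
Expanding and collecting terms gives p(u) = 2u⁴ - 2u³ + 5u² - 5u - 5.
Evaluating at u = 5: p(5) = 1095.

1095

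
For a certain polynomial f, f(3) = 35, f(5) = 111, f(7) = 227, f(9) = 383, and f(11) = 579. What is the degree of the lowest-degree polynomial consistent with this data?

2

Forward differences of the values at s = 3, 5, 7, 9, 11:
  f  : 35  111  227  383  579
  Δ  : 76  116  156  196
  Δ^2: 40  40  40
  Δ^3: 0  0
  Δ^4: 0
The second differences are constant (40) and nonzero, while all higher differences vanish, so the minimal degree is 2.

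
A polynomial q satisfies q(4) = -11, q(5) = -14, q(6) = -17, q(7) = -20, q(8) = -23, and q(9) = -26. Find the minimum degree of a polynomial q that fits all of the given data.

1

Forward differences of the values at u = 4, 5, 6, 7, 8, 9:
  q  : -11  -14  -17  -20  -23  -26
  Δ  : -3  -3  -3  -3  -3
  Δ^2: 0  0  0  0
  Δ^3: 0  0  0
  Δ^4: 0  0
  Δ^5: 0
The first differences are constant (-3) and nonzero, while all higher differences vanish, so the minimal degree is 1.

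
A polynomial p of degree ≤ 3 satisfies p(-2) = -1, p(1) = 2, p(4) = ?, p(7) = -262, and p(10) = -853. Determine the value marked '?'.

-31

The 4 known points determine the degree-3 polynomial uniquely.
Write p(x) = ax^3 + bx^2 + cx + d. Substituting each data point gives a linear system:
  -8a + 4b - 2c + d = -1
  a + b + c + d = 2
  343a + 49b + 7c + d = -262
  1000a + 100b + 10c + d = -853
Solving the system yields a = -1, b = 1, c = 5, d = -3.
So p(x) = -x³ + x² + 5x - 3.
Then p(4) = -31.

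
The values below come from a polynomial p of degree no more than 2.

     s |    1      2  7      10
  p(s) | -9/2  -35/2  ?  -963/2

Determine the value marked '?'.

-465/2

The 3 known points determine the degree-2 polynomial uniquely.
Write p(s) = as^2 + bs + c. Substituting each data point gives a linear system:
  a + b + c = -9/2
  4a + 2b + c = -35/2
  100a + 10b + c = -963/2
Solving the system yields a = -5, b = 2, c = -3/2.
So p(s) = -5s^2 + 2s - 3/2.
Then p(7) = -465/2.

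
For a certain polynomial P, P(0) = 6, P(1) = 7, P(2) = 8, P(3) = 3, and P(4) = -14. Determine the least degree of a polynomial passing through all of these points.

3

Forward differences of the values at u = 0, 1, 2, 3, 4:
  P  : 6  7  8  3  -14
  Δ  : 1  1  -5  -17
  Δ^2: 0  -6  -12
  Δ^3: -6  -6
  Δ^4: 0
The third differences are constant (-6) and nonzero, while all higher differences vanish, so the minimal degree is 3.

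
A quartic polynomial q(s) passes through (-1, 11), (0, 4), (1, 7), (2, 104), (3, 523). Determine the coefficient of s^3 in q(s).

2

Write q(s) = as^4 + bs^3 + cs^2 + ds + e. Substituting each data point gives a linear system:
  a - b + c - d + e = 11
  e = 4
  a + b + c + d + e = 7
  16a + 8b + 4c + 2d + e = 104
  81a + 27b + 9c + 3d + e = 523
Solving the system yields a = 6, b = 2, c = -1, d = -4, e = 4.
So q(s) = 6s^4 + 2s^3 - s^2 - 4s + 4.
The coefficient of s^3 is 2.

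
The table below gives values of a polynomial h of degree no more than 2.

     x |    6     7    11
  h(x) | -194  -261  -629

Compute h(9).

-425

Write h(x) = ax^2 + bx + c. Substituting each data point gives a linear system:
  36a + 6b + c = -194
  49a + 7b + c = -261
  121a + 11b + c = -629
Solving the system yields a = -5, b = -2, c = -2.
So h(x) = -5x^2 - 2x - 2.
Then h(9) = -425.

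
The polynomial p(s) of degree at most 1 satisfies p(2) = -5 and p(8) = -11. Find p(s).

p(s) = -s - 3

Using the Lagrange interpolation formula with nodes 2, 8:
  L_0(s) = (s - 8) / -6
  L_1(s) = (s - 2) / 6
Then p(s) = -5·L_0(s) - 11·L_1(s).
Expanding and collecting terms gives p(s) = -s - 3.
Check: p(8) = -11. ✓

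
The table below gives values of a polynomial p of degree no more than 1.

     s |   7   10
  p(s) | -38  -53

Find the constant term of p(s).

Write p(s) = as + b. Substituting each data point gives a linear system:
  7a + b = -38
  10a + b = -53
Solving the system yields a = -5, b = -3.
So p(s) = -5s - 3.
The constant term is -3.

-3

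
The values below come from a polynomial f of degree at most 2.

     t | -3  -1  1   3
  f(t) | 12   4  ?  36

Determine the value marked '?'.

On equispaced nodes a degree-2 polynomial has vanishing third forward difference, so
  - f(-3) + 3·f(-1) - 3·f(1) + f(3) = 0.
Substituting the known values and solving for f(1):
  -3·f(1) = -36
  f(1) = 12.

12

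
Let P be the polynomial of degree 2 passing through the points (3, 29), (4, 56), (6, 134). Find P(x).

P(x) = 4x^2 - x - 4

Write P(x) = ax^2 + bx + c. Substituting each data point gives a linear system:
  9a + 3b + c = 29
  16a + 4b + c = 56
  36a + 6b + c = 134
Solving the system yields a = 4, b = -1, c = -4.
So P(x) = 4x^2 - x - 4.
Check: P(6) = 134. ✓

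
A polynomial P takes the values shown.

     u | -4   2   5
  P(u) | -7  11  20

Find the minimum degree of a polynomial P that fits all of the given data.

1

Divided differences on the nodes -4, 2, 5:
  order 0: -7  11  20
  order 1: 3  3
  order 2: 0
The order-1 divided differences are all 3 (nonzero) and every higher order vanishes, so the data lies on a polynomial of degree exactly 1.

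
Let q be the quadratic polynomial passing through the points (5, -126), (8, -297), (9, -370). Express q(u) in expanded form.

q(u) = -4u^2 - 5u - 1

Write q(u) = au^2 + bu + c. Substituting each data point gives a linear system:
  25a + 5b + c = -126
  64a + 8b + c = -297
  81a + 9b + c = -370
Solving the system yields a = -4, b = -5, c = -1.
So q(u) = -4u^2 - 5u - 1.
Check: q(9) = -370. ✓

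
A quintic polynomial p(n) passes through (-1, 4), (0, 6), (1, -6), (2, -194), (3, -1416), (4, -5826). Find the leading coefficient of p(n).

-5

Write p(n) = an^5 + bn^4 + cn^3 + dn^2 + en + k. Substituting each data point gives a linear system:
  -a + b - c + d - e + k = 4
  k = 6
  a + b + c + d + e + k = -6
  32a + 16b + 8c + 4d + 2e + k = -194
  243a + 81b + 27c + 9d + 3e + k = -1416
  1024a + 256b + 64c + 16d + 4e + k = -5826
Solving the system yields a = -5, b = -4, c = 6, d = -3, e = -6, k = 6.
So p(n) = -5n^5 - 4n^4 + 6n^3 - 3n^2 - 6n + 6.
The leading coefficient is -5.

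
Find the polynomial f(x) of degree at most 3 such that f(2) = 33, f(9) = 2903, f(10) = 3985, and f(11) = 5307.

f(x) = 4x^3 - 2x + 5

Write f(x) = ax^3 + bx^2 + cx + d. Substituting each data point gives a linear system:
  8a + 4b + 2c + d = 33
  729a + 81b + 9c + d = 2903
  1000a + 100b + 10c + d = 3985
  1331a + 121b + 11c + d = 5307
Solving the system yields a = 4, b = 0, c = -2, d = 5.
So f(x) = 4x^3 - 2x + 5.
Check: f(10) = 3985. ✓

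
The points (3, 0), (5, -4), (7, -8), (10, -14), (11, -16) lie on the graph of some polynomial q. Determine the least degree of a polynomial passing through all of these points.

Divided differences on the nodes 3, 5, 7, 10, 11:
  order 0: 0  -4  -8  -14  -16
  order 1: -2  -2  -2  -2
  order 2: 0  0  0
  order 3: 0  0
  order 4: 0
The order-1 divided differences are all -2 (nonzero) and every higher order vanishes, so the data lies on a polynomial of degree exactly 1.

1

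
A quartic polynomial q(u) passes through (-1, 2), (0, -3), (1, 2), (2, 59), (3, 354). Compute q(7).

Using the Lagrange interpolation formula with nodes -1, 0, 1, 2, 3:
  L_0(u) = u(u - 1)(u - 2)(u - 3) / 24
  L_1(u) = (u + 1)(u - 1)(u - 2)(u - 3) / -6
  L_2(u) = (u + 1)u(u - 2)(u - 3) / 4
  L_3(u) = (u + 1)u(u - 1)(u - 3) / -6
  L_4(u) = (u + 1)u(u - 1)(u - 2) / 24
Then q(u) = 2·L_0(u) - 3·L_1(u) + 2·L_2(u) + 59·L_3(u) + 354·L_4(u).
Expanding and collecting terms gives q(u) = 6u^4 - 5u^3 - u^2 + 5u - 3.
Evaluating at u = 7: q(7) = 12674.

12674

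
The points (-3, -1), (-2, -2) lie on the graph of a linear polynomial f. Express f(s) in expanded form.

f(s) = -s - 4

Using the Lagrange interpolation formula with nodes -3, -2:
  L_0(s) = (s + 2) / -1
  L_1(s) = (s + 3) / 1
Then f(s) = -1·L_0(s) - 2·L_1(s).
Expanding and collecting terms gives f(s) = -s - 4.
Check: f(-3) = -1. ✓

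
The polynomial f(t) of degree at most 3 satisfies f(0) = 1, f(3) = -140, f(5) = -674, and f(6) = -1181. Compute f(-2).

75

Using the Lagrange interpolation formula with nodes 0, 3, 5, 6:
  L_0(t) = (t - 3)(t - 5)(t - 6) / -90
  L_1(t) = t(t - 5)(t - 6) / 18
  L_2(t) = t(t - 3)(t - 6) / -10
  L_3(t) = t(t - 3)(t - 5) / 18
Then f(t) = 1·L_0(t) - 140·L_1(t) - 674·L_2(t) - 1181·L_3(t).
Expanding and collecting terms gives f(t) = -6t³ + 4t² - 5t + 1.
Evaluating at t = -2: f(-2) = 75.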